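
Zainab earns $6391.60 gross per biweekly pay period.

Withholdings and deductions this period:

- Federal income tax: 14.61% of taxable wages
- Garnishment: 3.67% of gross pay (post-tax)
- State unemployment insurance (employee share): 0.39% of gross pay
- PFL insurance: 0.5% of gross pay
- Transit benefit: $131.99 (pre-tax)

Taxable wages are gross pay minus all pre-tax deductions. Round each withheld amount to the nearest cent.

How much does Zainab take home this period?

$5053.62

Transit benefit: $131.99
Taxable wages = $6391.60 − $131.99 = $6259.61
Federal income tax: $6259.61 × 0.1461 = $914.53
PFL insurance: $6391.60 × 0.005 = $31.96
State unemployment insurance (employee share): $6391.60 × 0.0039 = $24.93
Garnishment: $6391.60 × 0.0367 = $234.57
Total deductions = $131.99 + $914.53 + $31.96 + $24.93 + $234.57 = $1337.98
Net pay = $6391.60 − $1337.98 = $5053.62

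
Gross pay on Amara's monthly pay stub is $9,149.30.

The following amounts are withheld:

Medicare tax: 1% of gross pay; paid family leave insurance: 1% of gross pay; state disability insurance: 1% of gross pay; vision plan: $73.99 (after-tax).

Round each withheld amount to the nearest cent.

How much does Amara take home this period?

$8,800.84

Medicare tax: $9,149.30 × 0.01 = $91.49
State disability insurance: $9,149.30 × 0.01 = $91.49
Paid family leave insurance: $9,149.30 × 0.01 = $91.49
Vision plan: $73.99
Total deductions = $91.49 + $91.49 + $91.49 + $73.99 = $348.46
Net pay = $9,149.30 − $348.46 = $8,800.84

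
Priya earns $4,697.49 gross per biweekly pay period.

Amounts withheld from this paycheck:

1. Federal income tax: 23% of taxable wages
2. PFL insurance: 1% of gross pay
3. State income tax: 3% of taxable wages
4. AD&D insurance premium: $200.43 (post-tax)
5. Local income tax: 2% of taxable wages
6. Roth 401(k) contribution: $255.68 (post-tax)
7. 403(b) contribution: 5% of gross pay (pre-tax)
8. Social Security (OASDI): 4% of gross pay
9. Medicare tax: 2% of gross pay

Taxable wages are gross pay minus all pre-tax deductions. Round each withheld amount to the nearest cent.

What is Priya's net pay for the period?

403(b) contribution: $4,697.49 × 0.05 = $234.87
Taxable wages = $4,697.49 − $234.87 = $4,462.62
State income tax: $4,462.62 × 0.03 = $133.88
Local income tax: $4,462.62 × 0.02 = $89.25
Federal income tax: $4,462.62 × 0.23 = $1,026.40
PFL insurance: $4,697.49 × 0.01 = $46.97
Medicare tax: $4,697.49 × 0.02 = $93.95
Social Security (OASDI): $4,697.49 × 0.04 = $187.90
AD&D insurance premium: $200.43
Roth 401(k) contribution: $255.68
Total deductions = $234.87 + $133.88 + $89.25 + $1,026.40 + $46.97 + $93.95 + $187.90 + $200.43 + $255.68 = $2,269.33
Net pay = $4,697.49 − $2,269.33 = $2,428.16

$2,428.16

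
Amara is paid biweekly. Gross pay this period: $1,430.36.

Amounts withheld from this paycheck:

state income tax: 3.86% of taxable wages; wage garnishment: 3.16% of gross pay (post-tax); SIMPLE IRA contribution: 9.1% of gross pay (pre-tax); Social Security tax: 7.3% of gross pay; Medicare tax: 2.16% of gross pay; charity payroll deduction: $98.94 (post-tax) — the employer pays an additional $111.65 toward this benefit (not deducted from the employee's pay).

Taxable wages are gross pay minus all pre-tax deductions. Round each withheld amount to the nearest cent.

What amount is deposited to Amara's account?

$970.55

SIMPLE IRA contribution: $1,430.36 × 0.091 = $130.16
Taxable wages = $1,430.36 − $130.16 = $1,300.20
State income tax: $1,300.20 × 0.0386 = $50.19
Social Security tax: $1,430.36 × 0.073 = $104.42
Medicare tax: $1,430.36 × 0.0216 = $30.90
Wage garnishment: $1,430.36 × 0.0316 = $45.20
Charity payroll deduction: $98.94
(Employer's $111.65 toward charity payroll deduction is not withheld from the employee.)
Total deductions = $130.16 + $50.19 + $104.42 + $30.90 + $45.20 + $98.94 = $459.81
Net pay = $1,430.36 − $459.81 = $970.55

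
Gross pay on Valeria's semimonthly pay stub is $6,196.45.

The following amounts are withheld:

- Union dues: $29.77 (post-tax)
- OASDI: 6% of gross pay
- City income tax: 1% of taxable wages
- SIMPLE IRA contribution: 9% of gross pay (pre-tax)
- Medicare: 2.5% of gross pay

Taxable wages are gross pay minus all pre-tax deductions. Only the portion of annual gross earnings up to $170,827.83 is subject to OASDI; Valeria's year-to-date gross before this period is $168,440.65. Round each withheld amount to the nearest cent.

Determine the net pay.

$5,254.47

SIMPLE IRA contribution: $6,196.45 × 0.09 = $557.68
Taxable wages = $6,196.45 − $557.68 = $5,638.77
City income tax: $5,638.77 × 0.01 = $56.39
Medicare: $6,196.45 × 0.025 = $154.91
OASDI: only $170,827.83 − $168,440.65 = $2,387.18 of this check is subject → $2,387.18 × 0.06 = $143.23
Union dues: $29.77
Total deductions = $557.68 + $56.39 + $154.91 + $143.23 + $29.77 = $941.98
Net pay = $6,196.45 − $941.98 = $5,254.47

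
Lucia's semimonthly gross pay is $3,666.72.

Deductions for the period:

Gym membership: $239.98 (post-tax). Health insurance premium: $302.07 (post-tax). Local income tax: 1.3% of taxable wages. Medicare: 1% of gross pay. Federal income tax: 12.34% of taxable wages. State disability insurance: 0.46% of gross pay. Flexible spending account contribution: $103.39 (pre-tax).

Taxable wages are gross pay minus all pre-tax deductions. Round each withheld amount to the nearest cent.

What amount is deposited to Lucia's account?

$2,481.71

Flexible spending account contribution: $103.39
Taxable wages = $3,666.72 − $103.39 = $3,563.33
Local income tax: $3,563.33 × 0.013 = $46.32
Federal income tax: $3,563.33 × 0.1234 = $439.71
State disability insurance: $3,666.72 × 0.0046 = $16.87
Medicare: $3,666.72 × 0.01 = $36.67
Health insurance premium: $302.07
Gym membership: $239.98
Total deductions = $103.39 + $46.32 + $439.71 + $16.87 + $36.67 + $302.07 + $239.98 = $1,185.01
Net pay = $3,666.72 − $1,185.01 = $2,481.71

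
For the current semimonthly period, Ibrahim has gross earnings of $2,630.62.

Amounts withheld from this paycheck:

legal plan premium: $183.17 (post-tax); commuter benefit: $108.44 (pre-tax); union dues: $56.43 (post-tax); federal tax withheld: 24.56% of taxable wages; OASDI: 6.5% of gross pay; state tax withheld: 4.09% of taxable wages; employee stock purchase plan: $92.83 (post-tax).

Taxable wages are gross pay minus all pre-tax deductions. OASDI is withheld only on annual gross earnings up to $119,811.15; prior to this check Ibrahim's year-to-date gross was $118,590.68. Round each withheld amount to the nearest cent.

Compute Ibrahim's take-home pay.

Commuter benefit: $108.44
Taxable wages = $2,630.62 − $108.44 = $2,522.18
Federal tax withheld: $2,522.18 × 0.2456 = $619.45
State tax withheld: $2,522.18 × 0.0409 = $103.16
OASDI: only $119,811.15 − $118,590.68 = $1,220.47 of this check is subject → $1,220.47 × 0.065 = $79.33
Legal plan premium: $183.17
Union dues: $56.43
Employee stock purchase plan: $92.83
Total deductions = $108.44 + $619.45 + $103.16 + $79.33 + $183.17 + $56.43 + $92.83 = $1,242.81
Net pay = $2,630.62 − $1,242.81 = $1,387.81

$1,387.81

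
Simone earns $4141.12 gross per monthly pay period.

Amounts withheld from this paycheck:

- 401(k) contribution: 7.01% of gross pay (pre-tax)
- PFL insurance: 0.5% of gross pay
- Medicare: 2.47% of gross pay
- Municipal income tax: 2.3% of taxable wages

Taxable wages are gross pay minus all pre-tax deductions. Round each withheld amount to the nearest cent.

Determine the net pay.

401(k) contribution: $4141.12 × 0.0701 = $290.29
Taxable wages = $4141.12 − $290.29 = $3850.83
Municipal income tax: $3850.83 × 0.023 = $88.57
Medicare: $4141.12 × 0.0247 = $102.29
PFL insurance: $4141.12 × 0.005 = $20.71
Total deductions = $290.29 + $88.57 + $102.29 + $20.71 = $501.86
Net pay = $4141.12 − $501.86 = $3639.26

$3639.26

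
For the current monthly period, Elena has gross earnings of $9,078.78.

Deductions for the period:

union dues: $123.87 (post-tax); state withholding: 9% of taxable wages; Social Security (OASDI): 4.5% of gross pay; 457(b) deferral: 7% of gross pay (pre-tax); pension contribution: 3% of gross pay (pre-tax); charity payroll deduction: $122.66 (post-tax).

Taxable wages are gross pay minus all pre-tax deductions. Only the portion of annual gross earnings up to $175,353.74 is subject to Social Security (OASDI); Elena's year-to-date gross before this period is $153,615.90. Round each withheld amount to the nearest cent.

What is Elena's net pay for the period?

Pension contribution: $9,078.78 × 0.03 = $272.36
457(b) deferral: $9,078.78 × 0.07 = $635.51
Pre-tax total = $272.36 + $635.51 = $907.87
Taxable wages = $9,078.78 − $907.87 = $8,170.91
State withholding: $8,170.91 × 0.09 = $735.38
Social Security (OASDI): cap not yet reached, full $9,078.78 is subject → $9,078.78 × 0.045 = $408.55
Charity payroll deduction: $122.66
Union dues: $123.87
Total deductions = $272.36 + $635.51 + $735.38 + $408.55 + $122.66 + $123.87 = $2,298.33
Net pay = $9,078.78 − $2,298.33 = $6,780.45

$6,780.45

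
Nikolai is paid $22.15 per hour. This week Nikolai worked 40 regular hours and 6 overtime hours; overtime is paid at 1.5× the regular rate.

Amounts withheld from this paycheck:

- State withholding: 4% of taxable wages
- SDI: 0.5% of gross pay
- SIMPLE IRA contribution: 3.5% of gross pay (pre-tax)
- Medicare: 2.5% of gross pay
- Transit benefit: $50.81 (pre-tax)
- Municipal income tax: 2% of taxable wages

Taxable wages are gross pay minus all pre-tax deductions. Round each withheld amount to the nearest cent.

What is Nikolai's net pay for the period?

$904.20

Regular pay: 40 × $22.15 = $886.00
Overtime pay: 6 × $22.15 × 1.5 = $199.35
Gross pay = $886.00 + $199.35 = $1085.35
SIMPLE IRA contribution: $1085.35 × 0.035 = $37.99
Transit benefit: $50.81
Pre-tax total = $37.99 + $50.81 = $88.80
Taxable wages = $1085.35 − $88.80 = $996.55
State withholding: $996.55 × 0.04 = $39.86
Municipal income tax: $996.55 × 0.02 = $19.93
SDI: $1085.35 × 0.005 = $5.43
Medicare: $1085.35 × 0.025 = $27.13
Total deductions = $37.99 + $50.81 + $39.86 + $19.93 + $5.43 + $27.13 = $181.15
Net pay = $1085.35 − $181.15 = $904.20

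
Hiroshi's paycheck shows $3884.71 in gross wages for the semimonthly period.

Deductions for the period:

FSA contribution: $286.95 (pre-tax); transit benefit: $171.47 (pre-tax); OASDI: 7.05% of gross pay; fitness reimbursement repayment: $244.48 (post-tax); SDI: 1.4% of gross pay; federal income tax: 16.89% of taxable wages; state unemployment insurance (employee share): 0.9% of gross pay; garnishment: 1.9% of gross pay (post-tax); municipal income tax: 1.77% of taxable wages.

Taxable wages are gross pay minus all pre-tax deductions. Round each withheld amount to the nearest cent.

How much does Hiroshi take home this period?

$2105.43

FSA contribution: $286.95
Transit benefit: $171.47
Pre-tax total = $286.95 + $171.47 = $458.42
Taxable wages = $3884.71 − $458.42 = $3426.29
Municipal income tax: $3426.29 × 0.0177 = $60.65
Federal income tax: $3426.29 × 0.1689 = $578.70
State unemployment insurance (employee share): $3884.71 × 0.009 = $34.96
OASDI: $3884.71 × 0.0705 = $273.87
SDI: $3884.71 × 0.014 = $54.39
Garnishment: $3884.71 × 0.019 = $73.81
Fitness reimbursement repayment: $244.48
Total deductions = $286.95 + $171.47 + $60.65 + $578.70 + $34.96 + $273.87 + $54.39 + $73.81 + $244.48 = $1779.28
Net pay = $3884.71 − $1779.28 = $2105.43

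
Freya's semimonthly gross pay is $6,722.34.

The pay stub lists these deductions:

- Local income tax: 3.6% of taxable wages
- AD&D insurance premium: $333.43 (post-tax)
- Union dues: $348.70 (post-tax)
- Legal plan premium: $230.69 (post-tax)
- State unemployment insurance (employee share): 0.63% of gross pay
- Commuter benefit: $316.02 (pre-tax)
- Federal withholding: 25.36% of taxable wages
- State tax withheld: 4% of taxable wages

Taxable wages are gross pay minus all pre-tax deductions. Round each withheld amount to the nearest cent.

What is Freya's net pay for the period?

$3,339.63

Commuter benefit: $316.02
Taxable wages = $6,722.34 − $316.02 = $6,406.32
Local income tax: $6,406.32 × 0.036 = $230.63
State tax withheld: $6,406.32 × 0.04 = $256.25
Federal withholding: $6,406.32 × 0.2536 = $1,624.64
State unemployment insurance (employee share): $6,722.34 × 0.0063 = $42.35
Union dues: $348.70
AD&D insurance premium: $333.43
Legal plan premium: $230.69
Total deductions = $316.02 + $230.63 + $256.25 + $1,624.64 + $42.35 + $348.70 + $333.43 + $230.69 = $3,382.71
Net pay = $6,722.34 − $3,382.71 = $3,339.63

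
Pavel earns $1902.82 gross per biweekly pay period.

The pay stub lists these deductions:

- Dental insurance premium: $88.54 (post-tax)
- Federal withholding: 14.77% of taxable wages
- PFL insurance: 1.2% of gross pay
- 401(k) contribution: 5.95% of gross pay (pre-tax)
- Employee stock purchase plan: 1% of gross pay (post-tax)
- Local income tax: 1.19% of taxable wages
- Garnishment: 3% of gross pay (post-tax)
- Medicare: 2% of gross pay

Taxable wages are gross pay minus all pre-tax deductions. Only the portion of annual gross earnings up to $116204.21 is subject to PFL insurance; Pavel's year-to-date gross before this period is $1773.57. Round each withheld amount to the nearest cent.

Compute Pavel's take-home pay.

401(k) contribution: $1902.82 × 0.0595 = $113.22
Taxable wages = $1902.82 − $113.22 = $1789.60
Local income tax: $1789.60 × 0.0119 = $21.30
Federal withholding: $1789.60 × 0.1477 = $264.32
Medicare: $1902.82 × 0.02 = $38.06
PFL insurance: cap not yet reached, full $1902.82 is subject → $1902.82 × 0.012 = $22.83
Dental insurance premium: $88.54
Employee stock purchase plan: $1902.82 × 0.01 = $19.03
Garnishment: $1902.82 × 0.03 = $57.08
Total deductions = $113.22 + $21.30 + $264.32 + $38.06 + $22.83 + $88.54 + $19.03 + $57.08 = $624.38
Net pay = $1902.82 − $624.38 = $1278.44

$1278.44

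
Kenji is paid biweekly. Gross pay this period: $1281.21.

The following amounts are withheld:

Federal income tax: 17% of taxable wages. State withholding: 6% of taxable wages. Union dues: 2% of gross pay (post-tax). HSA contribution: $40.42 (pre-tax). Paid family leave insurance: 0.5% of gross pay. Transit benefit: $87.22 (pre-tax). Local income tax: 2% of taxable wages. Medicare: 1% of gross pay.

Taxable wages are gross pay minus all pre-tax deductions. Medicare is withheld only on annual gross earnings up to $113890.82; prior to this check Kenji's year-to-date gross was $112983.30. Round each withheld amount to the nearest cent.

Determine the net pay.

Transit benefit: $87.22
HSA contribution: $40.42
Pre-tax total = $87.22 + $40.42 = $127.64
Taxable wages = $1281.21 − $127.64 = $1153.57
Local income tax: $1153.57 × 0.02 = $23.07
Federal income tax: $1153.57 × 0.17 = $196.11
State withholding: $1153.57 × 0.06 = $69.21
Medicare: only $113890.82 − $112983.30 = $907.52 of this check is subject → $907.52 × 0.01 = $9.08
Paid family leave insurance: $1281.21 × 0.005 = $6.41
Union dues: $1281.21 × 0.02 = $25.62
Total deductions = $87.22 + $40.42 + $23.07 + $196.11 + $69.21 + $9.08 + $6.41 + $25.62 = $457.14
Net pay = $1281.21 − $457.14 = $824.07

$824.07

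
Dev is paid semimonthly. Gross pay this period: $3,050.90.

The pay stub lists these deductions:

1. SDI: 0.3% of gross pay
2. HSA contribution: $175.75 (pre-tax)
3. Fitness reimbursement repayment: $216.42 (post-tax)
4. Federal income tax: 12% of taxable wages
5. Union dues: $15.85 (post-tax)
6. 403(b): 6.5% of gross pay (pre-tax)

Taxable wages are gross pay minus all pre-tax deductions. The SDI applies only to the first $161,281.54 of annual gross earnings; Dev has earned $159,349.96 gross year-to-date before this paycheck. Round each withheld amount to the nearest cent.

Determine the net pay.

$2,117.56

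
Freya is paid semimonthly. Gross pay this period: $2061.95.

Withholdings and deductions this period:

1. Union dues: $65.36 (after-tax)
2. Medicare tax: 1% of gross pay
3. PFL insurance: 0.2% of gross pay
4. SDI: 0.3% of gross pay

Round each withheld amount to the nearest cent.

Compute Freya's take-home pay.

Medicare tax: $2061.95 × 0.01 = $20.62
PFL insurance: $2061.95 × 0.002 = $4.12
SDI: $2061.95 × 0.003 = $6.19
Union dues: $65.36
Total deductions = $20.62 + $4.12 + $6.19 + $65.36 = $96.29
Net pay = $2061.95 − $96.29 = $1965.66

$1965.66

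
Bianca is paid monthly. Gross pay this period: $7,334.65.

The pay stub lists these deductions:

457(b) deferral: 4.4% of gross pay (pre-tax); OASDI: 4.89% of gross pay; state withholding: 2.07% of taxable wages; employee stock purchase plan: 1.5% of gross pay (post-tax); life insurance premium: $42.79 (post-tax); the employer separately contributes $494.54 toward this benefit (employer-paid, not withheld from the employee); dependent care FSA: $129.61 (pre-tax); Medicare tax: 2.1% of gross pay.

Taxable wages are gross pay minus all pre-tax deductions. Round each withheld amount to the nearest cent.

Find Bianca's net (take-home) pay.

$6,074.36

457(b) deferral: $7,334.65 × 0.044 = $322.72
Dependent care FSA: $129.61
Pre-tax total = $322.72 + $129.61 = $452.33
Taxable wages = $7,334.65 − $452.33 = $6,882.32
State withholding: $6,882.32 × 0.0207 = $142.46
OASDI: $7,334.65 × 0.0489 = $358.66
Medicare tax: $7,334.65 × 0.021 = $154.03
Employee stock purchase plan: $7,334.65 × 0.015 = $110.02
Life insurance premium: $42.79
(Employer's $494.54 toward life insurance premium is not withheld from the employee.)
Total deductions = $322.72 + $129.61 + $142.46 + $358.66 + $154.03 + $110.02 + $42.79 = $1,260.29
Net pay = $7,334.65 − $1,260.29 = $6,074.36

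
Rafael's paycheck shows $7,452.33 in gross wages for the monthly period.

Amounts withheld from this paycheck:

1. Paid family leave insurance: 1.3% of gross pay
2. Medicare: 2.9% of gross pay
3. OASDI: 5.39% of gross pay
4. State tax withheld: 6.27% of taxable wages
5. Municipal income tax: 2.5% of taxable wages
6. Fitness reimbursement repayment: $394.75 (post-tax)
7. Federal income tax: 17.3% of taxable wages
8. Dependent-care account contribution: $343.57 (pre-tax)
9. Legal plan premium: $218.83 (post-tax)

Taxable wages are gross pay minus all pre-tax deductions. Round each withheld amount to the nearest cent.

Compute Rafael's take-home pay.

$3,927.24

Dependent-care account contribution: $343.57
Taxable wages = $7,452.33 − $343.57 = $7,108.76
State tax withheld: $7,108.76 × 0.0627 = $445.72
Federal income tax: $7,108.76 × 0.173 = $1,229.82
Municipal income tax: $7,108.76 × 0.025 = $177.72
OASDI: $7,452.33 × 0.0539 = $401.68
Medicare: $7,452.33 × 0.029 = $216.12
Paid family leave insurance: $7,452.33 × 0.013 = $96.88
Fitness reimbursement repayment: $394.75
Legal plan premium: $218.83
Total deductions = $343.57 + $445.72 + $1,229.82 + $177.72 + $401.68 + $216.12 + $96.88 + $394.75 + $218.83 = $3,525.09
Net pay = $7,452.33 − $3,525.09 = $3,927.24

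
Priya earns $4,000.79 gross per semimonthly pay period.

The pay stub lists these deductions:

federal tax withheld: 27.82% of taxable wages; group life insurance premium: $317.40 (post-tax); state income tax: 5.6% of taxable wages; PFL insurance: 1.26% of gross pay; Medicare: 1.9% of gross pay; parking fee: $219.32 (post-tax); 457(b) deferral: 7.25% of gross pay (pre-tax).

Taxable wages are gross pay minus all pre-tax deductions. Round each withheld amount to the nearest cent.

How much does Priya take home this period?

$1,807.45

457(b) deferral: $4,000.79 × 0.0725 = $290.06
Taxable wages = $4,000.79 − $290.06 = $3,710.73
Federal tax withheld: $3,710.73 × 0.2782 = $1,032.33
State income tax: $3,710.73 × 0.056 = $207.80
Medicare: $4,000.79 × 0.019 = $76.02
PFL insurance: $4,000.79 × 0.0126 = $50.41
Parking fee: $219.32
Group life insurance premium: $317.40
Total deductions = $290.06 + $1,032.33 + $207.80 + $76.02 + $50.41 + $219.32 + $317.40 = $2,193.34
Net pay = $4,000.79 − $2,193.34 = $1,807.45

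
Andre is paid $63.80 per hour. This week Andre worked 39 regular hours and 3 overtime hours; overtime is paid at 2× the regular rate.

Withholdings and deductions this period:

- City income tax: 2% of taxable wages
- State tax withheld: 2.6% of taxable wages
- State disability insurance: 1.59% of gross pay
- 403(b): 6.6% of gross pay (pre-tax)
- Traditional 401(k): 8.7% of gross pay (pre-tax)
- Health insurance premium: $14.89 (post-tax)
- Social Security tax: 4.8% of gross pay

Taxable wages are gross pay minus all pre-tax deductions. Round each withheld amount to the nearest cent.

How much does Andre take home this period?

Regular pay: 39 × $63.80 = $2,488.20
Overtime pay: 3 × $63.80 × 2 = $382.80
Gross pay = $2,488.20 + $382.80 = $2,871.00
Traditional 401(k): $2,871.00 × 0.087 = $249.78
403(b): $2,871.00 × 0.066 = $189.49
Pre-tax total = $249.78 + $189.49 = $439.27
Taxable wages = $2,871.00 − $439.27 = $2,431.73
City income tax: $2,431.73 × 0.02 = $48.63
State tax withheld: $2,431.73 × 0.026 = $63.22
Social Security tax: $2,871.00 × 0.048 = $137.81
State disability insurance: $2,871.00 × 0.0159 = $45.65
Health insurance premium: $14.89
Total deductions = $249.78 + $189.49 + $48.63 + $63.22 + $137.81 + $45.65 + $14.89 = $749.47
Net pay = $2,871.00 − $749.47 = $2,121.53

$2,121.53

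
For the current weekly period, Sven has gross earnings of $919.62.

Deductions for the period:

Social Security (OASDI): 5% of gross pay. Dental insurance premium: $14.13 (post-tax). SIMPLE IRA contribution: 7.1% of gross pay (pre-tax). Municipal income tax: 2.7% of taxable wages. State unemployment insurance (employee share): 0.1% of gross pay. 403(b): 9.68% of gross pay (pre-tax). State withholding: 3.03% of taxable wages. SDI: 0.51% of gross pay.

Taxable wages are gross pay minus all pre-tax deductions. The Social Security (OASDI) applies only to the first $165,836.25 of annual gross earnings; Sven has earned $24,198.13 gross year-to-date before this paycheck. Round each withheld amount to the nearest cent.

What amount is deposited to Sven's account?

SIMPLE IRA contribution: $919.62 × 0.071 = $65.29
403(b): $919.62 × 0.0968 = $89.02
Pre-tax total = $65.29 + $89.02 = $154.31
Taxable wages = $919.62 − $154.31 = $765.31
Municipal income tax: $765.31 × 0.027 = $20.66
State withholding: $765.31 × 0.0303 = $23.19
State unemployment insurance (employee share): $919.62 × 0.001 = $0.92
Social Security (OASDI): cap not yet reached, full $919.62 is subject → $919.62 × 0.05 = $45.98
SDI: $919.62 × 0.0051 = $4.69
Dental insurance premium: $14.13
Total deductions = $65.29 + $89.02 + $20.66 + $23.19 + $0.92 + $45.98 + $4.69 + $14.13 = $263.88
Net pay = $919.62 − $263.88 = $655.74

$655.74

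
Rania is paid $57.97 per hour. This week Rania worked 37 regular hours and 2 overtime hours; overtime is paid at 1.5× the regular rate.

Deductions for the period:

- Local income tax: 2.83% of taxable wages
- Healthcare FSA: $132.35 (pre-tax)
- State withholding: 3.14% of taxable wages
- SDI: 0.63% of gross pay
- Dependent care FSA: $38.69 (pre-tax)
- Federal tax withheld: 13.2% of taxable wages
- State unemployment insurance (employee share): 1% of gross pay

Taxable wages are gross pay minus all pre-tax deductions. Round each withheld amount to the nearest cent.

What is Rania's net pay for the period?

Regular pay: 37 × $57.97 = $2,144.89
Overtime pay: 2 × $57.97 × 1.5 = $173.91
Gross pay = $2,144.89 + $173.91 = $2,318.80
Dependent care FSA: $38.69
Healthcare FSA: $132.35
Pre-tax total = $38.69 + $132.35 = $171.04
Taxable wages = $2,318.80 − $171.04 = $2,147.76
Federal tax withheld: $2,147.76 × 0.132 = $283.50
State withholding: $2,147.76 × 0.0314 = $67.44
Local income tax: $2,147.76 × 0.0283 = $60.78
SDI: $2,318.80 × 0.0063 = $14.61
State unemployment insurance (employee share): $2,318.80 × 0.01 = $23.19
Total deductions = $38.69 + $132.35 + $283.50 + $67.44 + $60.78 + $14.61 + $23.19 = $620.56
Net pay = $2,318.80 − $620.56 = $1,698.24

$1,698.24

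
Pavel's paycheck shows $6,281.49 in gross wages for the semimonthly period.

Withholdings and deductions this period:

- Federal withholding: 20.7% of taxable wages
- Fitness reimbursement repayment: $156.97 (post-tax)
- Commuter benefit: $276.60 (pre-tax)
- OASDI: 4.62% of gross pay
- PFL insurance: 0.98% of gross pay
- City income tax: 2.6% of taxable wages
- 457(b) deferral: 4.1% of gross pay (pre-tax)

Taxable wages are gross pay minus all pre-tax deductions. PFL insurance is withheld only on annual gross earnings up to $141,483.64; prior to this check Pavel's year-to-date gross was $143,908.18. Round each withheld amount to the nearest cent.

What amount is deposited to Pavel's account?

$3,961.05

Commuter benefit: $276.60
457(b) deferral: $6,281.49 × 0.041 = $257.54
Pre-tax total = $276.60 + $257.54 = $534.14
Taxable wages = $6,281.49 − $534.14 = $5,747.35
Federal withholding: $5,747.35 × 0.207 = $1,189.70
City income tax: $5,747.35 × 0.026 = $149.43
PFL insurance: annual cap $141,483.64 already reached (YTD $143,908.18), so $0.00
OASDI: $6,281.49 × 0.0462 = $290.20
Fitness reimbursement repayment: $156.97
Total deductions = $276.60 + $257.54 + $1,189.70 + $149.43 + $0.00 + $290.20 + $156.97 = $2,320.44
Net pay = $6,281.49 − $2,320.44 = $3,961.05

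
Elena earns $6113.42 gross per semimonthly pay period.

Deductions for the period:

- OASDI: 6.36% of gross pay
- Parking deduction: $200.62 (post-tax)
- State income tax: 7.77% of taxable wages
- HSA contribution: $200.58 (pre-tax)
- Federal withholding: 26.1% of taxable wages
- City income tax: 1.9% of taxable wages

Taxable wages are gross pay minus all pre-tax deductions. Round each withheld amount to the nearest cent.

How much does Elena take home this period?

$3208.39

HSA contribution: $200.58
Taxable wages = $6113.42 − $200.58 = $5912.84
City income tax: $5912.84 × 0.019 = $112.34
State income tax: $5912.84 × 0.0777 = $459.43
Federal withholding: $5912.84 × 0.261 = $1543.25
OASDI: $6113.42 × 0.0636 = $388.81
Parking deduction: $200.62
Total deductions = $200.58 + $112.34 + $459.43 + $1543.25 + $388.81 + $200.62 = $2905.03
Net pay = $6113.42 − $2905.03 = $3208.39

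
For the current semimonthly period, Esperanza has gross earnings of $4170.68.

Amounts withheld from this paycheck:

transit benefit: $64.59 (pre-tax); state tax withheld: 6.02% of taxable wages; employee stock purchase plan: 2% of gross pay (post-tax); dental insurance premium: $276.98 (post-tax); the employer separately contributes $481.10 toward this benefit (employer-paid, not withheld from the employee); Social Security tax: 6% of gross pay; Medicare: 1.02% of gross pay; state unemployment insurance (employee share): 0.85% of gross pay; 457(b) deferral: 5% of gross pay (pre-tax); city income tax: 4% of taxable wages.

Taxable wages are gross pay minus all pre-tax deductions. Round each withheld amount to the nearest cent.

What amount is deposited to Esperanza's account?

Transit benefit: $64.59
457(b) deferral: $4170.68 × 0.05 = $208.53
Pre-tax total = $64.59 + $208.53 = $273.12
Taxable wages = $4170.68 − $273.12 = $3897.56
State tax withheld: $3897.56 × 0.0602 = $234.63
City income tax: $3897.56 × 0.04 = $155.90
State unemployment insurance (employee share): $4170.68 × 0.0085 = $35.45
Medicare: $4170.68 × 0.0102 = $42.54
Social Security tax: $4170.68 × 0.06 = $250.24
Employee stock purchase plan: $4170.68 × 0.02 = $83.41
Dental insurance premium: $276.98
(Employer's $481.10 toward dental insurance premium is not withheld from the employee.)
Total deductions = $64.59 + $208.53 + $234.63 + $155.90 + $35.45 + $42.54 + $250.24 + $83.41 + $276.98 = $1352.27
Net pay = $4170.68 − $1352.27 = $2818.41

$2818.41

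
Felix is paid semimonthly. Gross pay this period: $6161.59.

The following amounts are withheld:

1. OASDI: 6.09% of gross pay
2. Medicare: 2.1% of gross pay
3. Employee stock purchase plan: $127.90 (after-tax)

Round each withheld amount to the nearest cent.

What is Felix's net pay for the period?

$5529.06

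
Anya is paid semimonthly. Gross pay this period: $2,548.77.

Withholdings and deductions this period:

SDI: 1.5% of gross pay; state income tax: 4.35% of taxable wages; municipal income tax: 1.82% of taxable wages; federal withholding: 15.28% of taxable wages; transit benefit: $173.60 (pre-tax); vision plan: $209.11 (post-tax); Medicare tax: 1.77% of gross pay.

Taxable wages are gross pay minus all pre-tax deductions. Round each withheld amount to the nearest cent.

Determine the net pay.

$1,573.24

Transit benefit: $173.60
Taxable wages = $2,548.77 − $173.60 = $2,375.17
State income tax: $2,375.17 × 0.0435 = $103.32
Municipal income tax: $2,375.17 × 0.0182 = $43.23
Federal withholding: $2,375.17 × 0.1528 = $362.93
Medicare tax: $2,548.77 × 0.0177 = $45.11
SDI: $2,548.77 × 0.015 = $38.23
Vision plan: $209.11
Total deductions = $173.60 + $103.32 + $43.23 + $362.93 + $45.11 + $38.23 + $209.11 = $975.53
Net pay = $2,548.77 − $975.53 = $1,573.24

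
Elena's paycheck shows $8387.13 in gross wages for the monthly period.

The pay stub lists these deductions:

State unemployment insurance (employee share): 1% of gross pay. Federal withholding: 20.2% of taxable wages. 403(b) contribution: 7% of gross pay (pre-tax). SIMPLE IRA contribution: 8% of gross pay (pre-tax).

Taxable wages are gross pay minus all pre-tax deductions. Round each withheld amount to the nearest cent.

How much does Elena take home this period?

403(b) contribution: $8387.13 × 0.07 = $587.10
SIMPLE IRA contribution: $8387.13 × 0.08 = $670.97
Pre-tax total = $587.10 + $670.97 = $1258.07
Taxable wages = $8387.13 − $1258.07 = $7129.06
Federal withholding: $7129.06 × 0.202 = $1440.07
State unemployment insurance (employee share): $8387.13 × 0.01 = $83.87
Total deductions = $587.10 + $670.97 + $1440.07 + $83.87 = $2782.01
Net pay = $8387.13 − $2782.01 = $5605.12

$5605.12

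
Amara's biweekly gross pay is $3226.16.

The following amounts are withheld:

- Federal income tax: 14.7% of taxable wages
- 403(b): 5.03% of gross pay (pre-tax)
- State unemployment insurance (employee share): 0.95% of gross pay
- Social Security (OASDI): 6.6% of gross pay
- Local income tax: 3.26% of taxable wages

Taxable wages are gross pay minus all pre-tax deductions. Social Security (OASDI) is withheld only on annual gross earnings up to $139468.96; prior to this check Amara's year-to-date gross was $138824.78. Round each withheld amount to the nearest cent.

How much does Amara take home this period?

$2440.44

403(b): $3226.16 × 0.0503 = $162.28
Taxable wages = $3226.16 − $162.28 = $3063.88
Local income tax: $3063.88 × 0.0326 = $99.88
Federal income tax: $3063.88 × 0.147 = $450.39
Social Security (OASDI): only $139468.96 − $138824.78 = $644.18 of this check is subject → $644.18 × 0.066 = $42.52
State unemployment insurance (employee share): $3226.16 × 0.0095 = $30.65
Total deductions = $162.28 + $99.88 + $450.39 + $42.52 + $30.65 = $785.72
Net pay = $3226.16 − $785.72 = $2440.44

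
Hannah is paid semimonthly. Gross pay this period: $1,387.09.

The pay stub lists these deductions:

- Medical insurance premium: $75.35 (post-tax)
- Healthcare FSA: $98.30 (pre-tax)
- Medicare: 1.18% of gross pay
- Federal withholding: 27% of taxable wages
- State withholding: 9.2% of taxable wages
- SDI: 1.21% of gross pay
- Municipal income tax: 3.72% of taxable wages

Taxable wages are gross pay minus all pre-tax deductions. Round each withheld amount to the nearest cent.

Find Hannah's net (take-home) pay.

$665.81

Healthcare FSA: $98.30
Taxable wages = $1,387.09 − $98.30 = $1,288.79
Federal withholding: $1,288.79 × 0.27 = $347.97
Municipal income tax: $1,288.79 × 0.0372 = $47.94
State withholding: $1,288.79 × 0.092 = $118.57
Medicare: $1,387.09 × 0.0118 = $16.37
SDI: $1,387.09 × 0.0121 = $16.78
Medical insurance premium: $75.35
Total deductions = $98.30 + $347.97 + $47.94 + $118.57 + $16.37 + $16.78 + $75.35 = $721.28
Net pay = $1,387.09 − $721.28 = $665.81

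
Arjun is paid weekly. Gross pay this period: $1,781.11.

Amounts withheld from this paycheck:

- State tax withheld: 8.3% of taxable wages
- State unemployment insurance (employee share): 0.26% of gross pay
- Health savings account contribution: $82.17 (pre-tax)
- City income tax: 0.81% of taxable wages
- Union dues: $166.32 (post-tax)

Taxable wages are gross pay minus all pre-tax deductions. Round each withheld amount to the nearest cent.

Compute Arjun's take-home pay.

$1,373.22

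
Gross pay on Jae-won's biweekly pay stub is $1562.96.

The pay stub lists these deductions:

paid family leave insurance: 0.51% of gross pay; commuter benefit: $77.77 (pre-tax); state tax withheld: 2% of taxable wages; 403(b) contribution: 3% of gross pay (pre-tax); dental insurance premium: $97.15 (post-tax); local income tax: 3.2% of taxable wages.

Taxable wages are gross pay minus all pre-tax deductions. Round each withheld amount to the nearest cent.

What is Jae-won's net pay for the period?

$1258.38

Commuter benefit: $77.77
403(b) contribution: $1562.96 × 0.03 = $46.89
Pre-tax total = $77.77 + $46.89 = $124.66
Taxable wages = $1562.96 − $124.66 = $1438.30
State tax withheld: $1438.30 × 0.02 = $28.77
Local income tax: $1438.30 × 0.032 = $46.03
Paid family leave insurance: $1562.96 × 0.0051 = $7.97
Dental insurance premium: $97.15
Total deductions = $77.77 + $46.89 + $28.77 + $46.03 + $7.97 + $97.15 = $304.58
Net pay = $1562.96 − $304.58 = $1258.38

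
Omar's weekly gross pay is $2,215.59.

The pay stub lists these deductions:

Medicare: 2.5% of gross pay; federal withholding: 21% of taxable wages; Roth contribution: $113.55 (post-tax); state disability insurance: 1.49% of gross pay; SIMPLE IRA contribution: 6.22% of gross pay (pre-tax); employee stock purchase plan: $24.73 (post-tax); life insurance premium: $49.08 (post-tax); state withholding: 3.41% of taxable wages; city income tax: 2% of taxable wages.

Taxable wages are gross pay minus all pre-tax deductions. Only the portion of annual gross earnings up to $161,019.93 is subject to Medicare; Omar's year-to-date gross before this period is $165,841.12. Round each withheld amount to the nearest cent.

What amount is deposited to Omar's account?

$1,308.67

SIMPLE IRA contribution: $2,215.59 × 0.0622 = $137.81
Taxable wages = $2,215.59 − $137.81 = $2,077.78
Federal withholding: $2,077.78 × 0.21 = $436.33
City income tax: $2,077.78 × 0.02 = $41.56
State withholding: $2,077.78 × 0.0341 = $70.85
Medicare: annual cap $161,019.93 already reached (YTD $165,841.12), so $0.00
State disability insurance: $2,215.59 × 0.0149 = $33.01
Life insurance premium: $49.08
Roth contribution: $113.55
Employee stock purchase plan: $24.73
Total deductions = $137.81 + $436.33 + $41.56 + $70.85 + $0.00 + $33.01 + $49.08 + $113.55 + $24.73 = $906.92
Net pay = $2,215.59 − $906.92 = $1,308.67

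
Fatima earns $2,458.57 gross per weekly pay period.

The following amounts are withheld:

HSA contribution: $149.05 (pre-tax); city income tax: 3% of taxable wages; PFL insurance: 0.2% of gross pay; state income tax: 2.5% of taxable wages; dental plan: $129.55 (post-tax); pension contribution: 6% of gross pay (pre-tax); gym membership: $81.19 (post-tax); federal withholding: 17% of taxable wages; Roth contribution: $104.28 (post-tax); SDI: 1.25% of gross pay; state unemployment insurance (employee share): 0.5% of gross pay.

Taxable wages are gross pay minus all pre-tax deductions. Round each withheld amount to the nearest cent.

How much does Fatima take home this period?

Pension contribution: $2,458.57 × 0.06 = $147.51
HSA contribution: $149.05
Pre-tax total = $147.51 + $149.05 = $296.56
Taxable wages = $2,458.57 − $296.56 = $2,162.01
State income tax: $2,162.01 × 0.025 = $54.05
Federal withholding: $2,162.01 × 0.17 = $367.54
City income tax: $2,162.01 × 0.03 = $64.86
SDI: $2,458.57 × 0.0125 = $30.73
State unemployment insurance (employee share): $2,458.57 × 0.005 = $12.29
PFL insurance: $2,458.57 × 0.002 = $4.92
Dental plan: $129.55
Gym membership: $81.19
Roth contribution: $104.28
Total deductions = $147.51 + $149.05 + $54.05 + $367.54 + $64.86 + $30.73 + $12.29 + $4.92 + $129.55 + $81.19 + $104.28 = $1,145.97
Net pay = $2,458.57 − $1,145.97 = $1,312.60

$1,312.60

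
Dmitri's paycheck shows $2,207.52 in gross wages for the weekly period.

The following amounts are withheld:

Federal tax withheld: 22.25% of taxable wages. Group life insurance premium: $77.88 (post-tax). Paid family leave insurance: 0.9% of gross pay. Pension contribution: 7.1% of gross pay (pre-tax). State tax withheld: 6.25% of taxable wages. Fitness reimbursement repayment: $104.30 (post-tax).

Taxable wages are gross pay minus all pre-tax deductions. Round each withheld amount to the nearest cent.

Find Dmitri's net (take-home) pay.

$1,264.27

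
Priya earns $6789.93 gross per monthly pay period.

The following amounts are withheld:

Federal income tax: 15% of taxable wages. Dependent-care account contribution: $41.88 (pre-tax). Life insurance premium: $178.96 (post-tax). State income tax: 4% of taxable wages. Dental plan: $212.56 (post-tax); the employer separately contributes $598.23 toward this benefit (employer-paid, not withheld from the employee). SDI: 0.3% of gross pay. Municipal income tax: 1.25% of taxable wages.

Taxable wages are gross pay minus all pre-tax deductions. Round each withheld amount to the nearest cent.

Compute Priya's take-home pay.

$4969.68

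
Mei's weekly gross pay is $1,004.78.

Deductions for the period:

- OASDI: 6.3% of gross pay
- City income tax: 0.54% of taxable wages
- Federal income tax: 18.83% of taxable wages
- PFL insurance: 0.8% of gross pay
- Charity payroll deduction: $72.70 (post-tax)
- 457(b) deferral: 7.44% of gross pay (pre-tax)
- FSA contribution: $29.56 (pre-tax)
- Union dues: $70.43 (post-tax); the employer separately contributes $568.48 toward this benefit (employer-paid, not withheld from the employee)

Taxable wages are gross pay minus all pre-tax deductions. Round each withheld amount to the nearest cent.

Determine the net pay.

$511.57

457(b) deferral: $1,004.78 × 0.0744 = $74.76
FSA contribution: $29.56
Pre-tax total = $74.76 + $29.56 = $104.32
Taxable wages = $1,004.78 − $104.32 = $900.46
City income tax: $900.46 × 0.0054 = $4.86
Federal income tax: $900.46 × 0.1883 = $169.56
OASDI: $1,004.78 × 0.063 = $63.30
PFL insurance: $1,004.78 × 0.008 = $8.04
Union dues: $70.43
Charity payroll deduction: $72.70
(Employer's $568.48 toward union dues is not withheld from the employee.)
Total deductions = $74.76 + $29.56 + $4.86 + $169.56 + $63.30 + $8.04 + $70.43 + $72.70 = $493.21
Net pay = $1,004.78 − $493.21 = $511.57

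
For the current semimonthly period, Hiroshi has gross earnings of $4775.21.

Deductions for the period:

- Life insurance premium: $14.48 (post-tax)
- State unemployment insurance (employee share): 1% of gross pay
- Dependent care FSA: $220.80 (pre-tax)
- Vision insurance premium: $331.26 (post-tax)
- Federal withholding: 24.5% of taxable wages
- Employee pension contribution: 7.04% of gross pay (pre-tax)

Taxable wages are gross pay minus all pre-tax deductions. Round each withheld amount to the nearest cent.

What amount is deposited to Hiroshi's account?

$2791.28

Employee pension contribution: $4775.21 × 0.0704 = $336.17
Dependent care FSA: $220.80
Pre-tax total = $336.17 + $220.80 = $556.97
Taxable wages = $4775.21 − $556.97 = $4218.24
Federal withholding: $4218.24 × 0.245 = $1033.47
State unemployment insurance (employee share): $4775.21 × 0.01 = $47.75
Vision insurance premium: $331.26
Life insurance premium: $14.48
Total deductions = $336.17 + $220.80 + $1033.47 + $47.75 + $331.26 + $14.48 = $1983.93
Net pay = $4775.21 − $1983.93 = $2791.28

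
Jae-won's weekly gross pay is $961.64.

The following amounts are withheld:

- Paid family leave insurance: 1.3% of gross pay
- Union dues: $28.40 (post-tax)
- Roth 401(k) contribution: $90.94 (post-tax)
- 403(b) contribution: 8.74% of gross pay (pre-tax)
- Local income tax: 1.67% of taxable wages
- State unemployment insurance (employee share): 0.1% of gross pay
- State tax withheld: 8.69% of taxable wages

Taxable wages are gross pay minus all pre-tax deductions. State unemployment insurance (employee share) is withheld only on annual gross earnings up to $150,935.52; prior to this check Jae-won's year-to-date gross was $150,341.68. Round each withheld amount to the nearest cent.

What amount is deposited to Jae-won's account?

$654.24

403(b) contribution: $961.64 × 0.0874 = $84.05
Taxable wages = $961.64 − $84.05 = $877.59
Local income tax: $877.59 × 0.0167 = $14.66
State tax withheld: $877.59 × 0.0869 = $76.26
State unemployment insurance (employee share): only $150,935.52 − $150,341.68 = $593.84 of this check is subject → $593.84 × 0.001 = $0.59
Paid family leave insurance: $961.64 × 0.013 = $12.50
Union dues: $28.40
Roth 401(k) contribution: $90.94
Total deductions = $84.05 + $14.66 + $76.26 + $0.59 + $12.50 + $28.40 + $90.94 = $307.40
Net pay = $961.64 − $307.40 = $654.24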